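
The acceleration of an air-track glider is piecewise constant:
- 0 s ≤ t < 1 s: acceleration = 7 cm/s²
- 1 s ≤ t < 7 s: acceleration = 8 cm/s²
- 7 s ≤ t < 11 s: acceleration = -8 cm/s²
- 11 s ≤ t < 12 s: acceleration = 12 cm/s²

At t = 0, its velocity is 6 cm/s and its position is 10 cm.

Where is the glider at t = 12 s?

456.5 cm

On each constant-a segment, Δv = aΔt and Δx = v₀Δt + ½aΔt²; chain segment to segment.
0–1 s: v starts 6 cm/s; Δx = 6·1 + ½·7·1² = 9.5 cm; v ends 13 cm/s.
1–7 s: v starts 13 cm/s; Δx = 13·6 + ½·8·6² = 222 cm; v ends 61 cm/s.
7–11 s: v starts 61 cm/s; Δx = 61·4 + ½·-8·4² = 180 cm; v ends 29 cm/s.
11–12 s: v starts 29 cm/s; Δx = 29·1 + ½·12·1² = 35 cm; v ends 41 cm/s.
x(12) = 10 + Σ Δx = 456.5 cm.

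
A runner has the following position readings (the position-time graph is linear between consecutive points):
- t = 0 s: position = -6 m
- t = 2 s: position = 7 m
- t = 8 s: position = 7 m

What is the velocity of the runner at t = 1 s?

Velocity is the slope of the x-t graph on 0–2 s: (7 − -6)/(2 − 0) = 6.5 m/s.

6.5 m/s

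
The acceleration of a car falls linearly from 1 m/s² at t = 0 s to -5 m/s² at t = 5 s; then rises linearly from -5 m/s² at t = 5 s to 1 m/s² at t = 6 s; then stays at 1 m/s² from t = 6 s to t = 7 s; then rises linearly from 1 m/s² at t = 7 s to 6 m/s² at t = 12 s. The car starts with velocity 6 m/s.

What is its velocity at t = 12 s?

12.5 m/s

Δv equals the area under the a-t graph; then v = v₀ + Δv.
0–5 s: ½(1 + -5)(5) = -10 m/s
5–6 s: ½(-5 + 1)(1) = -2 m/s
6–7 s: 1 × 1 = 1 m/s
7–12 s: ½(1 + 6)(5) = 17.5 m/s
Δv = 6.5 m/s, so v(12) = 6 + (6.5) = 12.5 m/s.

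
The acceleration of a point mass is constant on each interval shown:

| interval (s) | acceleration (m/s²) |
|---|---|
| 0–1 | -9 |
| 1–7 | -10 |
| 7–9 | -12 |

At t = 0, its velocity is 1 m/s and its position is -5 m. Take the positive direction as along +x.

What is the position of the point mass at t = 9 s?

-396.5 m

On each constant-a segment, Δv = aΔt and Δx = v₀Δt + ½aΔt²; chain segment to segment.
0–1 s: v starts 1 m/s; Δx = 1·1 + ½·-9·1² = -3.5 m; v ends -8 m/s.
1–7 s: v starts -8 m/s; Δx = -8·6 + ½·-10·6² = -228 m; v ends -68 m/s.
7–9 s: v starts -68 m/s; Δx = -68·2 + ½·-12·2² = -160 m; v ends -92 m/s.
x(9) = -5 + Σ Δx = -396.5 m.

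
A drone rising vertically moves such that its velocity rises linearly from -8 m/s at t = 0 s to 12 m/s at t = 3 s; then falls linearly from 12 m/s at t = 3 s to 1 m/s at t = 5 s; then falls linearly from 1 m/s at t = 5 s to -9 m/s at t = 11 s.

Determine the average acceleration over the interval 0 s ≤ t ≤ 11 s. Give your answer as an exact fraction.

-1/11 m/s²

Average acceleration = Δv/Δt = (-9 − -8)/(11 − 0) = -1/11 m/s².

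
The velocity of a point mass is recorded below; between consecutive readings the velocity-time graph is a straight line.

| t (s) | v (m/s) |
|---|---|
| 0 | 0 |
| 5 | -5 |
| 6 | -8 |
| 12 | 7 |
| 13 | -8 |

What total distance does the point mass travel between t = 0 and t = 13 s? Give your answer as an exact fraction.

Total distance travelled is ∫|v| dt — sum the magnitudes of each area piece.
0–5 s: |½(0 + -5)(5)| = 12.5 m
5–6 s: |½(-5 + -8)(1)| = 6.5 m
6–12 s: v = 0 at t = 9.2 s; triangle areas 12.8 + 9.8 = 22.6 m
12–13 s: v = 0 at t = 187/15 s; triangle areas 49/30 + 32/15 = 113/30 m
Total distance = 1361/30 m

1361/30 m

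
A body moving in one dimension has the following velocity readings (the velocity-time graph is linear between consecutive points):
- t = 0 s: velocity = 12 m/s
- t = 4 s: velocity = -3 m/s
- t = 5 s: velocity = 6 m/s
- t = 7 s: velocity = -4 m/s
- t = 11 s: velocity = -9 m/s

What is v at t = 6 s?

1 m/s

On 5–7 s the graph is linear from 6 to -4 m/s: v(6) = 6 + (-4 − 6)·(6 − 5)/(7 − 5) = 1 m/s.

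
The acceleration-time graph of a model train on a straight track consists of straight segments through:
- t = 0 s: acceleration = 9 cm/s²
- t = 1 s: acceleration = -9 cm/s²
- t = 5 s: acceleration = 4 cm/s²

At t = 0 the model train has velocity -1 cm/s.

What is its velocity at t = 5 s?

Δv equals the area under the a-t graph; then v = v₀ + Δv.
0–1 s: ½(9 + -9)(1) = 0 cm/s
1–5 s: ½(-9 + 4)(4) = -10 cm/s
Δv = -10 cm/s, so v(5) = -1 + (-10) = -11 cm/s.

-11 cm/s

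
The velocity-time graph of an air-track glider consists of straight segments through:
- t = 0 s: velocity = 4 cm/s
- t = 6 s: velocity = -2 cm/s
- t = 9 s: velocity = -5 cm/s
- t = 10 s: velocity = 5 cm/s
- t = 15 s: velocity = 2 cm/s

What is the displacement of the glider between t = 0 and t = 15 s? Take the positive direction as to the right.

Net displacement equals the area under the velocity-time graph (areas below the axis count negative).
0–6 s: ½(4 + -2)(6) = 6 cm
6–9 s: ½(-2 + -5)(3) = -10.5 cm
9–10 s: ½(-5 + 5)(1) = 0 cm
10–15 s: ½(5 + 2)(5) = 17.5 cm
Net displacement = 13 cm

13 cm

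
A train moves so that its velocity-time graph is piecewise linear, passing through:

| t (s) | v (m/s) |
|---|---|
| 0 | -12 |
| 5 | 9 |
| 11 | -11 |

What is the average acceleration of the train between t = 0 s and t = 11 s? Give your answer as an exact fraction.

Average acceleration = Δv/Δt = (-11 − -12)/(11 − 0) = 1/11 m/s².

1/11 m/s²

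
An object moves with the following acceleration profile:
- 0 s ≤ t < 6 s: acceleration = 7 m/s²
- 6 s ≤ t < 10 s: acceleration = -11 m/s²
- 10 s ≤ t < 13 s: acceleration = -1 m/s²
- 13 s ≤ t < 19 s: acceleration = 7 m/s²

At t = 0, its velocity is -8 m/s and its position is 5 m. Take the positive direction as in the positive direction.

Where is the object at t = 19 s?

144.5 m

On each constant-a segment, Δv = aΔt and Δx = v₀Δt + ½aΔt²; chain segment to segment.
0–6 s: v starts -8 m/s; Δx = -8·6 + ½·7·6² = 78 m; v ends 34 m/s.
6–10 s: v starts 34 m/s; Δx = 34·4 + ½·-11·4² = 48 m; v ends -10 m/s.
10–13 s: v starts -10 m/s; Δx = -10·3 + ½·-1·3² = -34.5 m; v ends -13 m/s.
13–19 s: v starts -13 m/s; Δx = -13·6 + ½·7·6² = 48 m; v ends 29 m/s.
x(19) = 5 + Σ Δx = 144.5 m.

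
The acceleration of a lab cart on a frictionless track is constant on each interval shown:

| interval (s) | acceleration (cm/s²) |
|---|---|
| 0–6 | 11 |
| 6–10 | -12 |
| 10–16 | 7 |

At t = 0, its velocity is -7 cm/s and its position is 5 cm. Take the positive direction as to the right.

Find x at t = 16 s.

On each constant-a segment, Δv = aΔt and Δx = v₀Δt + ½aΔt²; chain segment to segment.
0–6 s: v starts -7 cm/s; Δx = -7·6 + ½·11·6² = 156 cm; v ends 59 cm/s.
6–10 s: v starts 59 cm/s; Δx = 59·4 + ½·-12·4² = 140 cm; v ends 11 cm/s.
10–16 s: v starts 11 cm/s; Δx = 11·6 + ½·7·6² = 192 cm; v ends 53 cm/s.
x(16) = 5 + Σ Δx = 493 cm.

493 cm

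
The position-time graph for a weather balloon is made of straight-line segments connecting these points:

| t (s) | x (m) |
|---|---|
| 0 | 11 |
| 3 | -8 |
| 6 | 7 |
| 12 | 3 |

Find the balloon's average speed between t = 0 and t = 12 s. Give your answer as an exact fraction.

19/6 m/s

Average speed = (total path length)/(elapsed time); on a piecewise-linear x-t graph the path length is Σ|Δx|.
0–3 s: |Δx| = |-8 − 11| = 19 m
3–6 s: |Δx| = |7 − -8| = 15 m
6–12 s: |Δx| = |3 − 7| = 4 m
Total path = 38 m; average speed = 38/12 = 19/6 m/s.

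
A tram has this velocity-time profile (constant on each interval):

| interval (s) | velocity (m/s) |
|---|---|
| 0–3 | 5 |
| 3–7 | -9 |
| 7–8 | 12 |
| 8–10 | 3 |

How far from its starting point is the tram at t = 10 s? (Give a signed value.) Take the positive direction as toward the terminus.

-3 m

Net displacement equals the area under the velocity-time graph (areas below the axis count negative).
0–3 s: 5 × 3 = 15 m
3–7 s: -9 × 4 = -36 m
7–8 s: 12 × 1 = 12 m
8–10 s: 3 × 2 = 6 m
Net displacement = -3 m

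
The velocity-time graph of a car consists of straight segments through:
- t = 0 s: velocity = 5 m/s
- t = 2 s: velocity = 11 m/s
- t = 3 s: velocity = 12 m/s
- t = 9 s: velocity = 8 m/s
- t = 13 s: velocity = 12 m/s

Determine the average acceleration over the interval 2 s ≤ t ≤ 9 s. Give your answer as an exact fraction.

Average acceleration = Δv/Δt = (8 − 11)/(9 − 2) = -3/7 m/s².

-3/7 m/s²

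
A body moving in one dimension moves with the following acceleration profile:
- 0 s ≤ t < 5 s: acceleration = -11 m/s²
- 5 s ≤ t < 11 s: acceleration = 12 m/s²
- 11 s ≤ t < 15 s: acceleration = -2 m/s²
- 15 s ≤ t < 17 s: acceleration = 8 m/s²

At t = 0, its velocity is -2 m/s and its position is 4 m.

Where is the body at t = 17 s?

-195.5 m

On each constant-a segment, Δv = aΔt and Δx = v₀Δt + ½aΔt²; chain segment to segment.
0–5 s: v starts -2 m/s; Δx = -2·5 + ½·-11·5² = -147.5 m; v ends -57 m/s.
5–11 s: v starts -57 m/s; Δx = -57·6 + ½·12·6² = -126 m; v ends 15 m/s.
11–15 s: v starts 15 m/s; Δx = 15·4 + ½·-2·4² = 44 m; v ends 7 m/s.
15–17 s: v starts 7 m/s; Δx = 7·2 + ½·8·2² = 30 m; v ends 23 m/s.
x(17) = 4 + Σ Δx = -195.5 m.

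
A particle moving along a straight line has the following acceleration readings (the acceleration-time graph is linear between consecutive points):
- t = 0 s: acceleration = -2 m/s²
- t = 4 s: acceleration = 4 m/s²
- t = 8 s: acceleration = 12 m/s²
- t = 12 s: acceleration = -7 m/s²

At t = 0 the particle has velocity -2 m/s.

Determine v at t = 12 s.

Δv equals the area under the a-t graph; then v = v₀ + Δv.
0–4 s: ½(-2 + 4)(4) = 4 m/s
4–8 s: ½(4 + 12)(4) = 32 m/s
8–12 s: ½(12 + -7)(4) = 10 m/s
Δv = 46 m/s, so v(12) = -2 + (46) = 44 m/s.

44 m/s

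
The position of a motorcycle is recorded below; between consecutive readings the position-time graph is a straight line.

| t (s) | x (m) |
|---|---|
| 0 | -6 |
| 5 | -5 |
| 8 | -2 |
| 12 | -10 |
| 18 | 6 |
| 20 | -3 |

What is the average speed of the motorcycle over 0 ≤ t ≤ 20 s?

Average speed = (total path length)/(elapsed time); on a piecewise-linear x-t graph the path length is Σ|Δx|.
0–5 s: |Δx| = |-5 − -6| = 1 m
5–8 s: |Δx| = |-2 − -5| = 3 m
8–12 s: |Δx| = |-10 − -2| = 8 m
12–18 s: |Δx| = |6 − -10| = 16 m
18–20 s: |Δx| = |-3 − 6| = 9 m
Total path = 37 m; average speed = 37/20 = 1.85 m/s.

1.85 m/s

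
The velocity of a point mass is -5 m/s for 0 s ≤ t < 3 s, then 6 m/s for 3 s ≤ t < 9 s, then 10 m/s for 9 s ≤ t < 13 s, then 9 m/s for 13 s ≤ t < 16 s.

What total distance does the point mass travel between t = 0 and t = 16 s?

Distance (not displacement) is the total path length: add the absolute areas under v-t.
0–3 s: |-5| × 3 = 15 m
3–9 s: |6| × 6 = 36 m
9–13 s: |10| × 4 = 40 m
13–16 s: |9| × 3 = 27 m
Total distance = 118 m

118 m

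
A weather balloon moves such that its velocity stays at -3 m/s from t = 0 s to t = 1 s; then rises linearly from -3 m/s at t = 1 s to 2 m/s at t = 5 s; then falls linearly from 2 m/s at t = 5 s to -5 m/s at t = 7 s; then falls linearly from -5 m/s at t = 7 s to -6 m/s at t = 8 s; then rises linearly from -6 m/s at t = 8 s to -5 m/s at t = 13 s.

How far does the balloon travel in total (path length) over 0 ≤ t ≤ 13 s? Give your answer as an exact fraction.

Total distance travelled is ∫|v| dt — sum the magnitudes of each area piece.
0–1 s: |-3| × 1 = 3 m
1–5 s: v = 0 at t = 3.4 s; triangle areas 3.6 + 1.6 = 5.2 m
5–7 s: v = 0 at t = 39/7 s; triangle areas 4/7 + 25/7 = 29/7 m
7–8 s: |½(-5 + -6)(1)| = 5.5 m
8–13 s: |½(-6 + -5)(5)| = 27.5 m
Total distance = 1587/35 m

1587/35 m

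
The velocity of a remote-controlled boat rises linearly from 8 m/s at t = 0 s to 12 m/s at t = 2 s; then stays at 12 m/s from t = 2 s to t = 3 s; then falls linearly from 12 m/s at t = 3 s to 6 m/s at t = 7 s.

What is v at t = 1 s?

10 m/s

On 0–2 s the graph is linear from 8 to 12 m/s: v(1) = 8 + (12 − 8)·(1 − 0)/(2 − 0) = 10 m/s.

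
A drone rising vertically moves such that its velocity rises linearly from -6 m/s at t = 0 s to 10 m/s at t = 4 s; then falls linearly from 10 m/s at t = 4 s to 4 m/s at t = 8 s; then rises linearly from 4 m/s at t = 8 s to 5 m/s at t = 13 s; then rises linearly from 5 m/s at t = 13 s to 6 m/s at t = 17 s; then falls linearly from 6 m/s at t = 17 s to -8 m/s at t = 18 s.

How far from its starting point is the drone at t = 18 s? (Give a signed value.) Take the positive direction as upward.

79.5 m

Net displacement equals the area under the velocity-time graph (areas below the axis count negative).
0–4 s: ½(-6 + 10)(4) = 8 m
4–8 s: ½(10 + 4)(4) = 28 m
8–13 s: ½(4 + 5)(5) = 22.5 m
13–17 s: ½(5 + 6)(4) = 22 m
17–18 s: ½(6 + -8)(1) = -1 m
Net displacement = 79.5 m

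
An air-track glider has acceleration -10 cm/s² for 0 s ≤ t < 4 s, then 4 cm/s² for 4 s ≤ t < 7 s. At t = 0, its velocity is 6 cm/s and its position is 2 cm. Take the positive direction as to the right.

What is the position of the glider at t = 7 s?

-138 cm

On each constant-a segment, Δv = aΔt and Δx = v₀Δt + ½aΔt²; chain segment to segment.
0–4 s: v starts 6 cm/s; Δx = 6·4 + ½·-10·4² = -56 cm; v ends -34 cm/s.
4–7 s: v starts -34 cm/s; Δx = -34·3 + ½·4·3² = -84 cm; v ends -22 cm/s.
x(7) = 2 + Σ Δx = -138 cm.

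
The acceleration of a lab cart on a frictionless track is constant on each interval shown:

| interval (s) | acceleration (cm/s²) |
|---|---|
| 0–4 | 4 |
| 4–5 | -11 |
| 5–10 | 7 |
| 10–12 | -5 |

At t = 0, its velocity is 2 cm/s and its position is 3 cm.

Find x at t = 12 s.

On each constant-a segment, Δv = aΔt and Δx = v₀Δt + ½aΔt²; chain segment to segment.
0–4 s: v starts 2 cm/s; Δx = 2·4 + ½·4·4² = 40 cm; v ends 18 cm/s.
4–5 s: v starts 18 cm/s; Δx = 18·1 + ½·-11·1² = 12.5 cm; v ends 7 cm/s.
5–10 s: v starts 7 cm/s; Δx = 7·5 + ½·7·5² = 122.5 cm; v ends 42 cm/s.
10–12 s: v starts 42 cm/s; Δx = 42·2 + ½·-5·2² = 74 cm; v ends 32 cm/s.
x(12) = 3 + Σ Δx = 252 cm.

252 cm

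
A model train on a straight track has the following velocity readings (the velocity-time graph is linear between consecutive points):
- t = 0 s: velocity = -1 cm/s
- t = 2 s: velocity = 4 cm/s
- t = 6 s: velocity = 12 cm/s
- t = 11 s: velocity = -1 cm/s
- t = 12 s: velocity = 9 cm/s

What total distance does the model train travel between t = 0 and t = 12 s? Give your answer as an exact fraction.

Distance (not displacement) is the total path length: add the absolute areas under v-t.
0–2 s: v = 0 at t = 0.4 s; triangle areas 0.2 + 3.2 = 3.4 cm
2–6 s: |½(4 + 12)(4)| = 32 cm
6–11 s: v = 0 at t = 138/13 s; triangle areas 360/13 + 5/26 = 725/26 cm
11–12 s: v = 0 at t = 11.1 s; triangle areas 0.05 + 4.05 = 4.1 cm
Total distance = 876/13 cm

876/13 cm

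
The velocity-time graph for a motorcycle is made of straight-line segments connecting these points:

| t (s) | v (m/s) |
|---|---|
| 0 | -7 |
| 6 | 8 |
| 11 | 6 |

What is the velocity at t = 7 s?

7.6 m/s

On 6–11 s the graph is linear from 8 to 6 m/s: v(7) = 8 + (6 − 8)·(7 − 6)/(11 − 6) = 7.6 m/s.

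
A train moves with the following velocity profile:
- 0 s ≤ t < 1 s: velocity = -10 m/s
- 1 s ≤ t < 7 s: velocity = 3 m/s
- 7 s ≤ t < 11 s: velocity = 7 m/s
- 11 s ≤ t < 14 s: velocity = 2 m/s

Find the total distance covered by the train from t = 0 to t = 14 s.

Total distance travelled is ∫|v| dt — sum the magnitudes of each area piece.
0–1 s: |-10| × 1 = 10 m
1–7 s: |3| × 6 = 18 m
7–11 s: |7| × 4 = 28 m
11–14 s: |2| × 3 = 6 m
Total distance = 62 m

62 m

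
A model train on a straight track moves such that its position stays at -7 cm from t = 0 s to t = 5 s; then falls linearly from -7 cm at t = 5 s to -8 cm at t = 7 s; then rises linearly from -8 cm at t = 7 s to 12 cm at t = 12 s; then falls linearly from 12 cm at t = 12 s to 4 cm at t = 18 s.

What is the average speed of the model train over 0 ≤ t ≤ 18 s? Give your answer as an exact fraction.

Average speed = (total path length)/(elapsed time); on a piecewise-linear x-t graph the path length is Σ|Δx|.
0–5 s: |Δx| = |-7 − -7| = 0 cm
5–7 s: |Δx| = |-8 − -7| = 1 cm
7–12 s: |Δx| = |12 − -8| = 20 cm
12–18 s: |Δx| = |4 − 12| = 8 cm
Total path = 29 cm; average speed = 29/18 = 29/18 cm/s.

29/18 cm/s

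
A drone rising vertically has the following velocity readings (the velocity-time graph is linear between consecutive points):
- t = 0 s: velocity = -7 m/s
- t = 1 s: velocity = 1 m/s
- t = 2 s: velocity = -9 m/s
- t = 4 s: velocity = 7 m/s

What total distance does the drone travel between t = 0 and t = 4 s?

15.35 m

Distance (not displacement) is the total path length: add the absolute areas under v-t.
0–1 s: v = 0 at t = 0.875 s; triangle areas 3.0625 + 0.0625 = 3.125 m
1–2 s: v = 0 at t = 1.1 s; triangle areas 0.05 + 4.05 = 4.1 m
2–4 s: v = 0 at t = 3.125 s; triangle areas 5.0625 + 3.0625 = 8.125 m
Total distance = 15.35 m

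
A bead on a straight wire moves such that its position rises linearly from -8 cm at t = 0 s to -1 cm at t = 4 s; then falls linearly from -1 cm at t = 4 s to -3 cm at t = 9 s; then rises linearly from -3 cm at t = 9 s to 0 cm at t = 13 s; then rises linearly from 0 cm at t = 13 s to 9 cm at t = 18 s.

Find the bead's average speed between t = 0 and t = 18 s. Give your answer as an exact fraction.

7/6 cm/s

Average speed = (total path length)/(elapsed time); on a piecewise-linear x-t graph the path length is Σ|Δx|.
0–4 s: |Δx| = |-1 − -8| = 7 cm
4–9 s: |Δx| = |-3 − -1| = 2 cm
9–13 s: |Δx| = |0 − -3| = 3 cm
13–18 s: |Δx| = |9 − 0| = 9 cm
Total path = 21 cm; average speed = 21/18 = 7/6 cm/s.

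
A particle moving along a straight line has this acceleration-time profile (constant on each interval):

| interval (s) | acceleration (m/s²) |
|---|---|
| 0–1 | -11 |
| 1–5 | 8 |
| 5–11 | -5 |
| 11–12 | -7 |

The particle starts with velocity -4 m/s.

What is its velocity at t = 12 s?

-20 m/s

Δv equals the area under the a-t graph; then v = v₀ + Δv.
0–1 s: -11 × 1 = -11 m/s
1–5 s: 8 × 4 = 32 m/s
5–11 s: -5 × 6 = -30 m/s
11–12 s: -7 × 1 = -7 m/s
Δv = -16 m/s, so v(12) = -4 + (-16) = -20 m/s.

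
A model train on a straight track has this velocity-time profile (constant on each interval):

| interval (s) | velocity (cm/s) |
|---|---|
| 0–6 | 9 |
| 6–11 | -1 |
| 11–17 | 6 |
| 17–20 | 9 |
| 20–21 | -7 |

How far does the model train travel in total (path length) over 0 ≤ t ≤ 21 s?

Distance (not displacement) is the total path length: add the absolute areas under v-t.
0–6 s: |9| × 6 = 54 cm
6–11 s: |-1| × 5 = 5 cm
11–17 s: |6| × 6 = 36 cm
17–20 s: |9| × 3 = 27 cm
20–21 s: |-7| × 1 = 7 cm
Total distance = 129 cm

129 cm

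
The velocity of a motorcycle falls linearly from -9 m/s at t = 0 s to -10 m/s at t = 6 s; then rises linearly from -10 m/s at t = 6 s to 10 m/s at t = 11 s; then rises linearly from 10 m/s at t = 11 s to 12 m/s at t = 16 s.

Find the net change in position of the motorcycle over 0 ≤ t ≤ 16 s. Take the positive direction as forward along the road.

Displacement is the signed area under the v-t curve.
0–6 s: ½(-9 + -10)(6) = -57 m
6–11 s: ½(-10 + 10)(5) = 0 m
11–16 s: ½(10 + 12)(5) = 55 m
Net displacement = -2 m

-2 m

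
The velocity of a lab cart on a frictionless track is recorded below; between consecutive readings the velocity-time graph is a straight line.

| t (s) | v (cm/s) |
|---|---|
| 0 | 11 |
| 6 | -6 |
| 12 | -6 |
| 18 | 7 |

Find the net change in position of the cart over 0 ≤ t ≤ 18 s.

Displacement is the signed area under the v-t curve.
0–6 s: ½(11 + -6)(6) = 15 cm
6–12 s: -6 × 6 = -36 cm
12–18 s: ½(-6 + 7)(6) = 3 cm
Net displacement = -18 cm

-18 cm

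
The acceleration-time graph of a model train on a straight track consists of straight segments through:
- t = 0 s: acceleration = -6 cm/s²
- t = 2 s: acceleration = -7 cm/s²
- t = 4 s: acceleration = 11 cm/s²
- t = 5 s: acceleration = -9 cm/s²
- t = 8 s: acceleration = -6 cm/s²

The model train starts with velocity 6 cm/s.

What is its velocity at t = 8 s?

-24.5 cm/s

Δv equals the area under the a-t graph; then v = v₀ + Δv.
0–2 s: ½(-6 + -7)(2) = -13 cm/s
2–4 s: ½(-7 + 11)(2) = 4 cm/s
4–5 s: ½(11 + -9)(1) = 1 cm/s
5–8 s: ½(-9 + -6)(3) = -22.5 cm/s
Δv = -30.5 cm/s, so v(8) = 6 + (-30.5) = -24.5 cm/s.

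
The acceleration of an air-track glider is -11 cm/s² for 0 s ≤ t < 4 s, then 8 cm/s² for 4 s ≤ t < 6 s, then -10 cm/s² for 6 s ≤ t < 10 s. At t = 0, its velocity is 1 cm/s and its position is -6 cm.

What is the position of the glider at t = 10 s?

-348 cm

On each constant-a segment, Δv = aΔt and Δx = v₀Δt + ½aΔt²; chain segment to segment.
0–4 s: v starts 1 cm/s; Δx = 1·4 + ½·-11·4² = -84 cm; v ends -43 cm/s.
4–6 s: v starts -43 cm/s; Δx = -43·2 + ½·8·2² = -70 cm; v ends -27 cm/s.
6–10 s: v starts -27 cm/s; Δx = -27·4 + ½·-10·4² = -188 cm; v ends -67 cm/s.
x(10) = -6 + Σ Δx = -348 cm.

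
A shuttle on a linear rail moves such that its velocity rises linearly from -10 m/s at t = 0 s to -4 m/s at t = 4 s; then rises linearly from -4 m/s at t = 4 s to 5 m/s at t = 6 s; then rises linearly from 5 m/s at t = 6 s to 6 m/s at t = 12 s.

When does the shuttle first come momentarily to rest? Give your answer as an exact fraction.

v changes sign on 4–6 s (from -4 to 5); the graph is linear there, so v = 0 at t = 4 + (4)·(6 − 4)/(5 − -4) = 44/9 s.

t = 44/9 s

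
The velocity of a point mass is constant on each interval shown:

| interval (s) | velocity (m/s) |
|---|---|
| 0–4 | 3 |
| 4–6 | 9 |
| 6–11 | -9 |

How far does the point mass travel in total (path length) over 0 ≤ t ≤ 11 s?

Distance (not displacement) is the total path length: add the absolute areas under v-t.
0–4 s: |3| × 4 = 12 m
4–6 s: |9| × 2 = 18 m
6–11 s: |-9| × 5 = 45 m
Total distance = 75 m

75 m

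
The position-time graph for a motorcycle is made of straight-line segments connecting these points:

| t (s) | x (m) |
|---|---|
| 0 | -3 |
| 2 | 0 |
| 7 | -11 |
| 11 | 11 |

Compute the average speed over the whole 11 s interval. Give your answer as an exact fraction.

36/11 m/s

Average speed = (total path length)/(elapsed time); on a piecewise-linear x-t graph the path length is Σ|Δx|.
0–2 s: |Δx| = |0 − -3| = 3 m
2–7 s: |Δx| = |-11 − 0| = 11 m
7–11 s: |Δx| = |11 − -11| = 22 m
Total path = 36 m; average speed = 36/11 = 36/11 m/s.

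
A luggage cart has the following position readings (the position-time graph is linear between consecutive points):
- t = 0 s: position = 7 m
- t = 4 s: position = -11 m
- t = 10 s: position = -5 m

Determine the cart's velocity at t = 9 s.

Velocity is the slope of the x-t graph on 4–10 s: (-5 − -11)/(10 − 4) = 1 m/s.

1 m/s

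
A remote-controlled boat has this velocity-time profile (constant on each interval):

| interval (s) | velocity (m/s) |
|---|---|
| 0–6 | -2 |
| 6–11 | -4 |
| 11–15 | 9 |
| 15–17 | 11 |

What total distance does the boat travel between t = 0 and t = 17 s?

90 m

Total distance travelled is ∫|v| dt — sum the magnitudes of each area piece.
0–6 s: |-2| × 6 = 12 m
6–11 s: |-4| × 5 = 20 m
11–15 s: |9| × 4 = 36 m
15–17 s: |11| × 2 = 22 m
Total distance = 90 m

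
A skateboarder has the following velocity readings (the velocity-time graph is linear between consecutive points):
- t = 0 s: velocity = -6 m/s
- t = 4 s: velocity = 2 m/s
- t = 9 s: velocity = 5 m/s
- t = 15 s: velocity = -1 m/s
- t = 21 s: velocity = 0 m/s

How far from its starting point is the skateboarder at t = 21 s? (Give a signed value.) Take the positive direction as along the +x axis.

18.5 m

Net displacement equals the area under the velocity-time graph (areas below the axis count negative).
0–4 s: ½(-6 + 2)(4) = -8 m
4–9 s: ½(2 + 5)(5) = 17.5 m
9–15 s: ½(5 + -1)(6) = 12 m
15–21 s: ½(-1 + 0)(6) = -3 m
Net displacement = 18.5 m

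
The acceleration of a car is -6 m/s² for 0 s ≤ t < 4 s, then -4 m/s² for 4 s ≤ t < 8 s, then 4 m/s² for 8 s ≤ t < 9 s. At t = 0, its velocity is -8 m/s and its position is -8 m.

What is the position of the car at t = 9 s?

-294 m

On each constant-a segment, Δv = aΔt and Δx = v₀Δt + ½aΔt²; chain segment to segment.
0–4 s: v starts -8 m/s; Δx = -8·4 + ½·-6·4² = -80 m; v ends -32 m/s.
4–8 s: v starts -32 m/s; Δx = -32·4 + ½·-4·4² = -160 m; v ends -48 m/s.
8–9 s: v starts -48 m/s; Δx = -48·1 + ½·4·1² = -46 m; v ends -44 m/s.
x(9) = -8 + Σ Δx = -294 m.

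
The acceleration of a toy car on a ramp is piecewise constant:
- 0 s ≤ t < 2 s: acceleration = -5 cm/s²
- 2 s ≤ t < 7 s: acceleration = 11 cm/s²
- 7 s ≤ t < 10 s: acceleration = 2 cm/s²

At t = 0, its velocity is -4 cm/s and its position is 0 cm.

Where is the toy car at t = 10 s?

On each constant-a segment, Δv = aΔt and Δx = v₀Δt + ½aΔt²; chain segment to segment.
0–2 s: v starts -4 cm/s; Δx = -4·2 + ½·-5·2² = -18 cm; v ends -14 cm/s.
2–7 s: v starts -14 cm/s; Δx = -14·5 + ½·11·5² = 67.5 cm; v ends 41 cm/s.
7–10 s: v starts 41 cm/s; Δx = 41·3 + ½·2·3² = 132 cm; v ends 47 cm/s.
x(10) = 0 + Σ Δx = 181.5 cm.

181.5 cm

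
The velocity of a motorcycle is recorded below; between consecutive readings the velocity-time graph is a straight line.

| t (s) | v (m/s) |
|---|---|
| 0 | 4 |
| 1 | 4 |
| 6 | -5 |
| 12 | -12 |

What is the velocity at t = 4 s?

On 1–6 s the graph is linear from 4 to -5 m/s: v(4) = 4 + (-5 − 4)·(4 − 1)/(6 − 1) = -1.4 m/s.

-1.4 m/s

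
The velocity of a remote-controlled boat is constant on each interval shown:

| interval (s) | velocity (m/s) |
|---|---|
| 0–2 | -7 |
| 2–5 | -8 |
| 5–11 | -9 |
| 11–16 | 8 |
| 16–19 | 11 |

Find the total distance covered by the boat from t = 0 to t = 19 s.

Distance (not displacement) is the total path length: add the absolute areas under v-t.
0–2 s: |-7| × 2 = 14 m
2–5 s: |-8| × 3 = 24 m
5–11 s: |-9| × 6 = 54 m
11–16 s: |8| × 5 = 40 m
16–19 s: |11| × 3 = 33 m
Total distance = 165 m

165 m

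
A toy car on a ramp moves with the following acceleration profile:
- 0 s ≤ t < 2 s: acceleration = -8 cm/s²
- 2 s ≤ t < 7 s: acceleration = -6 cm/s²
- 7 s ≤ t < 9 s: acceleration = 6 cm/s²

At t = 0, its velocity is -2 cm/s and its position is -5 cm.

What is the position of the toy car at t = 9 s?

On each constant-a segment, Δv = aΔt and Δx = v₀Δt + ½aΔt²; chain segment to segment.
0–2 s: v starts -2 cm/s; Δx = -2·2 + ½·-8·2² = -20 cm; v ends -18 cm/s.
2–7 s: v starts -18 cm/s; Δx = -18·5 + ½·-6·5² = -165 cm; v ends -48 cm/s.
7–9 s: v starts -48 cm/s; Δx = -48·2 + ½·6·2² = -84 cm; v ends -36 cm/s.
x(9) = -5 + Σ Δx = -274 cm.

-274 cm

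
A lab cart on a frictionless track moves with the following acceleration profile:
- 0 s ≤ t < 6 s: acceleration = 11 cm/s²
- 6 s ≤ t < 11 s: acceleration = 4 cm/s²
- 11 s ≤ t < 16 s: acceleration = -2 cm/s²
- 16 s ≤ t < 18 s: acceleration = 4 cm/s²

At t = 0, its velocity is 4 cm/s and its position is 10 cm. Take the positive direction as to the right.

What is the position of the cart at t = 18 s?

On each constant-a segment, Δv = aΔt and Δx = v₀Δt + ½aΔt²; chain segment to segment.
0–6 s: v starts 4 cm/s; Δx = 4·6 + ½·11·6² = 222 cm; v ends 70 cm/s.
6–11 s: v starts 70 cm/s; Δx = 70·5 + ½·4·5² = 400 cm; v ends 90 cm/s.
11–16 s: v starts 90 cm/s; Δx = 90·5 + ½·-2·5² = 425 cm; v ends 80 cm/s.
16–18 s: v starts 80 cm/s; Δx = 80·2 + ½·4·2² = 168 cm; v ends 88 cm/s.
x(18) = 10 + Σ Δx = 1225 cm.

1225 cm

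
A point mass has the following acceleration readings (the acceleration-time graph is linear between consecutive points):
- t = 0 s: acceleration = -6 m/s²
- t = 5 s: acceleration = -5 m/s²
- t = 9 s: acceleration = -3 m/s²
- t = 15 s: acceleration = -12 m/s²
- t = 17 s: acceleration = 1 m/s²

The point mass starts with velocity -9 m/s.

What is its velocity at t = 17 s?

-108.5 m/s

Δv equals the area under the a-t graph; then v = v₀ + Δv.
0–5 s: ½(-6 + -5)(5) = -27.5 m/s
5–9 s: ½(-5 + -3)(4) = -16 m/s
9–15 s: ½(-3 + -12)(6) = -45 m/s
15–17 s: ½(-12 + 1)(2) = -11 m/s
Δv = -99.5 m/s, so v(17) = -9 + (-99.5) = -108.5 m/s.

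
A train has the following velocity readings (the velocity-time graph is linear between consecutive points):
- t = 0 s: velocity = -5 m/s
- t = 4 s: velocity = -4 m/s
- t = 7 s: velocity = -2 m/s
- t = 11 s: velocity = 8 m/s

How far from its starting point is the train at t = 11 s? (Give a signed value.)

-15 m

Net displacement equals the area under the velocity-time graph (areas below the axis count negative).
0–4 s: ½(-5 + -4)(4) = -18 m
4–7 s: ½(-4 + -2)(3) = -9 m
7–11 s: ½(-2 + 8)(4) = 12 m
Net displacement = -15 m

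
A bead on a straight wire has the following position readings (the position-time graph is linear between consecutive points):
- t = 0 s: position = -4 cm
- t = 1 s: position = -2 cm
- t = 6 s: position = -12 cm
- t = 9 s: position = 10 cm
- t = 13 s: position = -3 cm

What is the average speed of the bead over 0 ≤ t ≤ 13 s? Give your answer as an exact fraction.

47/13 cm/s

Average speed = (total path length)/(elapsed time); on a piecewise-linear x-t graph the path length is Σ|Δx|.
0–1 s: |Δx| = |-2 − -4| = 2 cm
1–6 s: |Δx| = |-12 − -2| = 10 cm
6–9 s: |Δx| = |10 − -12| = 22 cm
9–13 s: |Δx| = |-3 − 10| = 13 cm
Total path = 47 cm; average speed = 47/13 = 47/13 cm/s.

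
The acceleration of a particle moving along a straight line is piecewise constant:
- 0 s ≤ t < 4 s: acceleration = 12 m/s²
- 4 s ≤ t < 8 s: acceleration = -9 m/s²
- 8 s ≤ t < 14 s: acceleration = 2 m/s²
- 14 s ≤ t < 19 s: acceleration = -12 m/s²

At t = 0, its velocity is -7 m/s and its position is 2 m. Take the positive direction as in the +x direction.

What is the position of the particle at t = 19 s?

163 m

On each constant-a segment, Δv = aΔt and Δx = v₀Δt + ½aΔt²; chain segment to segment.
0–4 s: v starts -7 m/s; Δx = -7·4 + ½·12·4² = 68 m; v ends 41 m/s.
4–8 s: v starts 41 m/s; Δx = 41·4 + ½·-9·4² = 92 m; v ends 5 m/s.
8–14 s: v starts 5 m/s; Δx = 5·6 + ½·2·6² = 66 m; v ends 17 m/s.
14–19 s: v starts 17 m/s; Δx = 17·5 + ½·-12·5² = -65 m; v ends -43 m/s.
x(19) = 2 + Σ Δx = 163 m.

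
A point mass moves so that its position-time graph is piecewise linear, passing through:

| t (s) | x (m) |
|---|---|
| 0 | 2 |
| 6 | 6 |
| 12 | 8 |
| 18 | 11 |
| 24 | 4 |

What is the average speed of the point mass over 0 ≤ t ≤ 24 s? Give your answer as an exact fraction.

Average speed = (total path length)/(elapsed time); on a piecewise-linear x-t graph the path length is Σ|Δx|.
0–6 s: |Δx| = |6 − 2| = 4 m
6–12 s: |Δx| = |8 − 6| = 2 m
12–18 s: |Δx| = |11 − 8| = 3 m
18–24 s: |Δx| = |4 − 11| = 7 m
Total path = 16 m; average speed = 16/24 = 2/3 m/s.

2/3 m/s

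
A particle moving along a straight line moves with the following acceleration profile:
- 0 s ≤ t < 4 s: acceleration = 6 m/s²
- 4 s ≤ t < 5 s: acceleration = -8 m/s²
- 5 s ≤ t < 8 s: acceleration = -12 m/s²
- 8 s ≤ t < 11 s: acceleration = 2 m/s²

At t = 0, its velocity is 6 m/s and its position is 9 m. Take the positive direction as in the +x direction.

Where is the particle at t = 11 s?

On each constant-a segment, Δv = aΔt and Δx = v₀Δt + ½aΔt²; chain segment to segment.
0–4 s: v starts 6 m/s; Δx = 6·4 + ½·6·4² = 72 m; v ends 30 m/s.
4–5 s: v starts 30 m/s; Δx = 30·1 + ½·-8·1² = 26 m; v ends 22 m/s.
5–8 s: v starts 22 m/s; Δx = 22·3 + ½·-12·3² = 12 m; v ends -14 m/s.
8–11 s: v starts -14 m/s; Δx = -14·3 + ½·2·3² = -33 m; v ends -8 m/s.
x(11) = 9 + Σ Δx = 86 m.

86 m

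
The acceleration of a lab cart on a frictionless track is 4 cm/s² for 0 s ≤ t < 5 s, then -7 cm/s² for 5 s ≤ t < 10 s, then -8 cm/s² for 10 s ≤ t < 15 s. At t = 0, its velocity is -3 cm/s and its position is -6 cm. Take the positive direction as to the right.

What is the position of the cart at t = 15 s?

-163.5 cm

On each constant-a segment, Δv = aΔt and Δx = v₀Δt + ½aΔt²; chain segment to segment.
0–5 s: v starts -3 cm/s; Δx = -3·5 + ½·4·5² = 35 cm; v ends 17 cm/s.
5–10 s: v starts 17 cm/s; Δx = 17·5 + ½·-7·5² = -2.5 cm; v ends -18 cm/s.
10–15 s: v starts -18 cm/s; Δx = -18·5 + ½·-8·5² = -190 cm; v ends -58 cm/s.
x(15) = -6 + Σ Δx = -163.5 cm.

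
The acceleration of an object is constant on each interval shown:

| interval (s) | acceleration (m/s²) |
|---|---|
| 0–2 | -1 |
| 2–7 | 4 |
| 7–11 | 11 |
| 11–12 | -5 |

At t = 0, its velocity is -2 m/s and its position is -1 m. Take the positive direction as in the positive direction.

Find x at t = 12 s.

On each constant-a segment, Δv = aΔt and Δx = v₀Δt + ½aΔt²; chain segment to segment.
0–2 s: v starts -2 m/s; Δx = -2·2 + ½·-1·2² = -6 m; v ends -4 m/s.
2–7 s: v starts -4 m/s; Δx = -4·5 + ½·4·5² = 30 m; v ends 16 m/s.
7–11 s: v starts 16 m/s; Δx = 16·4 + ½·11·4² = 152 m; v ends 60 m/s.
11–12 s: v starts 60 m/s; Δx = 60·1 + ½·-5·1² = 57.5 m; v ends 55 m/s.
x(12) = -1 + Σ Δx = 232.5 m.

232.5 m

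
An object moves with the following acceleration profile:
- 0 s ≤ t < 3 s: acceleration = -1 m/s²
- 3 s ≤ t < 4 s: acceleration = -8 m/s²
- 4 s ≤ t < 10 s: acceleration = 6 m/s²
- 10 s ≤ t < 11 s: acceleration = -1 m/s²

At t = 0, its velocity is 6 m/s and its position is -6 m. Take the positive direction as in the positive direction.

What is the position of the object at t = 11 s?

On each constant-a segment, Δv = aΔt and Δx = v₀Δt + ½aΔt²; chain segment to segment.
0–3 s: v starts 6 m/s; Δx = 6·3 + ½·-1·3² = 13.5 m; v ends 3 m/s.
3–4 s: v starts 3 m/s; Δx = 3·1 + ½·-8·1² = -1 m; v ends -5 m/s.
4–10 s: v starts -5 m/s; Δx = -5·6 + ½·6·6² = 78 m; v ends 31 m/s.
10–11 s: v starts 31 m/s; Δx = 31·1 + ½·-1·1² = 30.5 m; v ends 30 m/s.
x(11) = -6 + Σ Δx = 115 m.

115 m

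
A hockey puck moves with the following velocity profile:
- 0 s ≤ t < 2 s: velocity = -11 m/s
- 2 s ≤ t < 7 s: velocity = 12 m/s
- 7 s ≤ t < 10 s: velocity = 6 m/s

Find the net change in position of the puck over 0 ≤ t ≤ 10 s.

56 m

Net displacement equals the area under the velocity-time graph (areas below the axis count negative).
0–2 s: -11 × 2 = -22 m
2–7 s: 12 × 5 = 60 m
7–10 s: 6 × 3 = 18 m
Net displacement = 56 m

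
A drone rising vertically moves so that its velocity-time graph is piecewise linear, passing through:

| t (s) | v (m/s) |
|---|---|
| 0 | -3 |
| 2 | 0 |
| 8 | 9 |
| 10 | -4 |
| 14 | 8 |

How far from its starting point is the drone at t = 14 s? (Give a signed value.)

37 m

Net displacement equals the area under the velocity-time graph (areas below the axis count negative).
0–2 s: ½(-3 + 0)(2) = -3 m
2–8 s: ½(0 + 9)(6) = 27 m
8–10 s: ½(9 + -4)(2) = 5 m
10–14 s: ½(-4 + 8)(4) = 8 m
Net displacement = 37 m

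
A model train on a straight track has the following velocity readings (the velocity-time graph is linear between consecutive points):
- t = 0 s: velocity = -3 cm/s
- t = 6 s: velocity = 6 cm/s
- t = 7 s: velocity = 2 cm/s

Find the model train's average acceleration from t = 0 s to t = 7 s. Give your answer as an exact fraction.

Average acceleration = Δv/Δt = (2 − -3)/(7 − 0) = 5/7 cm/s².

5/7 cm/s²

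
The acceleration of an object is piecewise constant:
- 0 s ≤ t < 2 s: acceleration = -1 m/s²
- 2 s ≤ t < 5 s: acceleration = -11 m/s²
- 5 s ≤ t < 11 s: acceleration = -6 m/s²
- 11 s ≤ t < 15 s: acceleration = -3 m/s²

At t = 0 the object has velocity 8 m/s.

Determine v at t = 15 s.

Δv equals the area under the a-t graph; then v = v₀ + Δv.
0–2 s: -1 × 2 = -2 m/s
2–5 s: -11 × 3 = -33 m/s
5–11 s: -6 × 6 = -36 m/s
11–15 s: -3 × 4 = -12 m/s
Δv = -83 m/s, so v(15) = 8 + (-83) = -75 m/s.

-75 m/s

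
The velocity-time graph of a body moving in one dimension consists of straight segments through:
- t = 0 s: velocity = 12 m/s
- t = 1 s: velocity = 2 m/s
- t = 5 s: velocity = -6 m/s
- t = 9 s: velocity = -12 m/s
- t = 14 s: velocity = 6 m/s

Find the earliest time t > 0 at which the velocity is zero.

v changes sign on 1–5 s (from 2 to -6); the graph is linear there, so v = 0 at t = 1 + (-2)·(5 − 1)/(-6 − 2) = 2 s.

t = 2 s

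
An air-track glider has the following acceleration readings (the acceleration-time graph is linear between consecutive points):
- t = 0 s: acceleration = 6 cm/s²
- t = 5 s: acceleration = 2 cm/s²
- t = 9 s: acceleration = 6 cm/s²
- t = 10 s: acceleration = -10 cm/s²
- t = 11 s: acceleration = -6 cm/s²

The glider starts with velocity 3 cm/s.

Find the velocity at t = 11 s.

29 cm/s

Δv equals the area under the a-t graph; then v = v₀ + Δv.
0–5 s: ½(6 + 2)(5) = 20 cm/s
5–9 s: ½(2 + 6)(4) = 16 cm/s
9–10 s: ½(6 + -10)(1) = -2 cm/s
10–11 s: ½(-10 + -6)(1) = -8 cm/s
Δv = 26 cm/s, so v(11) = 3 + (26) = 29 cm/s.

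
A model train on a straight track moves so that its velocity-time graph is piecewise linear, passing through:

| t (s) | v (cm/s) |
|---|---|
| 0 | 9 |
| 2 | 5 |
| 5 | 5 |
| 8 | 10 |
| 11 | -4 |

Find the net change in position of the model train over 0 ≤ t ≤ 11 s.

Displacement is the signed area under the v-t curve.
0–2 s: ½(9 + 5)(2) = 14 cm
2–5 s: 5 × 3 = 15 cm
5–8 s: ½(5 + 10)(3) = 22.5 cm
8–11 s: ½(10 + -4)(3) = 9 cm
Net displacement = 60.5 cm

60.5 cm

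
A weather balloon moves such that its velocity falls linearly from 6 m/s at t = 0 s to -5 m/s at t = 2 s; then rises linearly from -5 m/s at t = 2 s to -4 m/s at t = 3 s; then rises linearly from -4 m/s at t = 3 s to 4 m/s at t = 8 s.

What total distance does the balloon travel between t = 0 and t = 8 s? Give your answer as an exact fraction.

Total distance travelled is ∫|v| dt — sum the magnitudes of each area piece.
0–2 s: v = 0 at t = 12/11 s; triangle areas 36/11 + 25/11 = 61/11 m
2–3 s: |½(-5 + -4)(1)| = 4.5 m
3–8 s: v = 0 at t = 5.5 s; triangle areas 5 + 5 = 10 m
Total distance = 441/22 m

441/22 m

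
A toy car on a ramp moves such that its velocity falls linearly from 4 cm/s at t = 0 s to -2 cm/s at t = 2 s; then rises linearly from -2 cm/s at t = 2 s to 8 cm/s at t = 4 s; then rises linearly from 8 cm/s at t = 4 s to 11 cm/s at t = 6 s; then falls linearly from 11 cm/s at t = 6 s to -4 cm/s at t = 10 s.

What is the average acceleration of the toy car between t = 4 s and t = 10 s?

Average acceleration = Δv/Δt = (-4 − 8)/(10 − 4) = -2 cm/s².

-2 cm/s²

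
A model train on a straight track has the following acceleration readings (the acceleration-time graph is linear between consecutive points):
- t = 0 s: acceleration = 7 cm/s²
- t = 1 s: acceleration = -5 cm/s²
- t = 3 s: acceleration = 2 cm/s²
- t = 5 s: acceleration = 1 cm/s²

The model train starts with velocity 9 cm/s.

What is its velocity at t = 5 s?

Δv equals the area under the a-t graph; then v = v₀ + Δv.
0–1 s: ½(7 + -5)(1) = 1 cm/s
1–3 s: ½(-5 + 2)(2) = -3 cm/s
3–5 s: ½(2 + 1)(2) = 3 cm/s
Δv = 1 cm/s, so v(5) = 9 + (1) = 10 cm/s.

10 cm/s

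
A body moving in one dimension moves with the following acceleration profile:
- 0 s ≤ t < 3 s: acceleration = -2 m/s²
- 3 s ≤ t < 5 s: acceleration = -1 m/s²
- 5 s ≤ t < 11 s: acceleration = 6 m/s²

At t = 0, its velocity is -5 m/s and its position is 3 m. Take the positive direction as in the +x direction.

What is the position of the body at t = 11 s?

-15 m

On each constant-a segment, Δv = aΔt and Δx = v₀Δt + ½aΔt²; chain segment to segment.
0–3 s: v starts -5 m/s; Δx = -5·3 + ½·-2·3² = -24 m; v ends -11 m/s.
3–5 s: v starts -11 m/s; Δx = -11·2 + ½·-1·2² = -24 m; v ends -13 m/s.
5–11 s: v starts -13 m/s; Δx = -13·6 + ½·6·6² = 30 m; v ends 23 m/s.
x(11) = 3 + Σ Δx = -15 m.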